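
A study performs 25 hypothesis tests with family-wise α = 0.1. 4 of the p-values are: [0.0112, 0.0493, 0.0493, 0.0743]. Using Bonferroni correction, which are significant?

Bonferroni α = 0.1/25 = 0.004. None of the given p-values are significant.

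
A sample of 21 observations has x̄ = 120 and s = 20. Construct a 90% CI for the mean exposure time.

CI = x̄ ± t*(s/√n) = 120 ± 1.725(20/√21) = (112.47, 127.53)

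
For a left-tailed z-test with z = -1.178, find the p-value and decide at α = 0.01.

p = P(Z < -1.178) = Φ(-1.178) ≈ 0.1194. Since p ≥ 0.01, fail to reject H₀ (not significant) at α = 0.01.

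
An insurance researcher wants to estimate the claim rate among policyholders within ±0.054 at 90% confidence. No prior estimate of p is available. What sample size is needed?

Conservative approach: use p = 0.5 (maximizes p(1-p) = 0.25). n = z²(0.25)/E² = 1.645²×0.25/0.054² = 232.0 → n = 232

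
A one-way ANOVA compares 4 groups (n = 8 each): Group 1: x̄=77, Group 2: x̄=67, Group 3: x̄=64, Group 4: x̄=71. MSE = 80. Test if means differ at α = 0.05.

Grand mean = 69.75. SS_between = 758.0, MS_between = 252.67. F = 3.158, F_crit ≈ 2.947. Reject H₀.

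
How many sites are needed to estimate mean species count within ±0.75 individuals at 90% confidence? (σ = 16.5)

n = (z*σ/E)² = (1.645×16.5/0.75)² = 1309.7 → n = 1310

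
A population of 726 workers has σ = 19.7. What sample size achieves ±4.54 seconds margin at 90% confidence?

Without FPC: n₀ = (1.645×19.7/4.54)² = 50.951. With FPC: n = n₀N/(n₀+N-1) = 47.7 → n = 48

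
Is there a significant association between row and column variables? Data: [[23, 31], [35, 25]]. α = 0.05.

χ² = 2.818. df = 1, critical = 3.841. Fail to reject H₀. No evidence of dependence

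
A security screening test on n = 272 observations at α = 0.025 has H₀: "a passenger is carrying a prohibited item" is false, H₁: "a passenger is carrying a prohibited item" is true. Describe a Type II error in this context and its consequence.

Type II error: failing to reject H₀ when it is false — concluding that a passenger is carrying a prohibited item is not supported when in fact it is. Consequence: letting a prohibited item through — security breach.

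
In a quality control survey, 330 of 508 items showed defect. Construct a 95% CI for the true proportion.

p̂ = 0.65. CI = p̂ ± z*√(p̂(1-p̂)/n) = (0.608, 0.691)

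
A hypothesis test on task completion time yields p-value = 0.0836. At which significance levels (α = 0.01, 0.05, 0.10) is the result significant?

p = 0.0836. Significant at: α = 0.1.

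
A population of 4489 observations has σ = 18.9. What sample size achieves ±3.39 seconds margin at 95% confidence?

Without FPC: n₀ = (1.96×18.9/3.39)² = 119.409. With FPC: n = n₀N/(n₀+N-1) = 116.3 → n = 117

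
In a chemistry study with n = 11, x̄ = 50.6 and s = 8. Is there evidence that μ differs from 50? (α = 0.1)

t = (x̄ - μ₀)/(s/√n) = (50.6 - 50)/(8/√11) = 0.249. df = 10, critical t = ±1.812. Fail to reject H₀.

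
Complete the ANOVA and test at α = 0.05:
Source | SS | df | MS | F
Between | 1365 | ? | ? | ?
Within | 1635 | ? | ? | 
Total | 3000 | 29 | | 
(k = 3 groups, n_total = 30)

df_between = 2, df_within = 27. MS_between = 682.5, MS_within = 60.56. F = 11.271, F_crit ≈ 3.354. Reject H₀.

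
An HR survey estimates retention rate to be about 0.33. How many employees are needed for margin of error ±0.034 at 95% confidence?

n = z²p(1-p)/E² = 1.96²×0.33×0.67/0.034² = 734.8 → n = 735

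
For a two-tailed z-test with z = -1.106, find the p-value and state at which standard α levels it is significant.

p = 2·P(Z > |-1.106|) = 2·(1 - Φ(1.106)) ≈ 0.2687. Not significant at any standard level.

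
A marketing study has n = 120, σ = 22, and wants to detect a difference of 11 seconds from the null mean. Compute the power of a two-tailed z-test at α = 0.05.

SE = σ/√n = 22/√120 = 2.008. Non-centrality λ = d/SE = 11/2.008 = 5.477. Power ≈ Φ(λ - z_{α/2}) = Φ(5.477 - 1.96) = Φ(3.517) = 1.0.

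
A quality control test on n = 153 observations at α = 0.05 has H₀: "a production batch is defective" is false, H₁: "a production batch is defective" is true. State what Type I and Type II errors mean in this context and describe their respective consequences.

Type I (false positive): concluding that a production batch is defective when it is not — scrapping a good batch — wasted material and cost for no reason. Type II (false negative): failing to conclude that a production batch is defective when it is — shipping a defective batch — faulty products reach customers. Which is costlier depends on domain priorities and is a judgement call rather than a statistical fact.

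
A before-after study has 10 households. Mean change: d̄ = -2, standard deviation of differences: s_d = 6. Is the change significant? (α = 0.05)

t = d̄/(s_d/√n) = -2/(6/√10) = -1.054. df = 9, critical t = ±2.262. Fail to reject H₀.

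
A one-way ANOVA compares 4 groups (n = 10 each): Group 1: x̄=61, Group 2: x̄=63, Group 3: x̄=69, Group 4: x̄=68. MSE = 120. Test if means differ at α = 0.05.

Grand mean = 65.25. SS_between = 447.5, MS_between = 149.17. F = 1.243, F_crit ≈ 2.866. Fail to reject H₀.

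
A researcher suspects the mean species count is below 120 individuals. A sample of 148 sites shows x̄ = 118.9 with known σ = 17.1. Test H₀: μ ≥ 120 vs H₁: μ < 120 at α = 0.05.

z = -0.783. Critical value: -1.645. Fail to reject H₀.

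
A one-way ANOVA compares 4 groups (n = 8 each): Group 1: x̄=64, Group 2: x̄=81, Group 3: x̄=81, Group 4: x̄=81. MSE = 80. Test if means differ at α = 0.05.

Grand mean = 76.75. SS_between = 1734.0, MS_between = 578.0. F = 7.225, F_crit ≈ 2.947. Reject H₀.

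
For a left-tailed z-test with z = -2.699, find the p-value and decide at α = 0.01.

p = P(Z < -2.699) = Φ(-2.699) ≈ 0.0035. Since p < 0.01, reject H₀ (significant) at α = 0.01.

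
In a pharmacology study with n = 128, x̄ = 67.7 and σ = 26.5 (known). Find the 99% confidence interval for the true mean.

CI = x̄ ± z*(σ/√n) = 67.7 ± 2.576(26.5/√128) = 67.7 ± 6.03 = (61.67, 73.73)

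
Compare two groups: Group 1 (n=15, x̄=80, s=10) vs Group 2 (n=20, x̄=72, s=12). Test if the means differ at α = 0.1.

Pooled sp = 11.2. t = 2.092, df = 33. Critical t = ±1.692. Reject H₀.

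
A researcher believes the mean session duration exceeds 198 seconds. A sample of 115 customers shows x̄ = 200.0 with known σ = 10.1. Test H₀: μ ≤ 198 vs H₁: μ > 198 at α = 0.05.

z = 2.124. Critical value: 1.645. Reject H₀.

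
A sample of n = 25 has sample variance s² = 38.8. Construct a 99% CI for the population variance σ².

df = 24. χ²_{0.005} = 45.559, χ²_{0.995} = 9.886. CI for σ² = ((n-1)s²/χ²_{α/2}, (n-1)s²/χ²_{1-α/2}) = (24·38.8/45.559, 24·38.8/9.886) = (20.44, 94.19)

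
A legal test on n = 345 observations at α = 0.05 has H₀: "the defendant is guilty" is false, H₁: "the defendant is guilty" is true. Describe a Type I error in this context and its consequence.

Type I error: rejecting H₀ when it is true — concluding that the defendant is guilty when in fact it is not. Consequence: convicting an innocent person.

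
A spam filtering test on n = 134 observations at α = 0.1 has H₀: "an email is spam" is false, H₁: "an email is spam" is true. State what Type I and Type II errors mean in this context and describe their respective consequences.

Type I (false positive): concluding that an email is spam when it is not — a legitimate email is sent to the spam folder and the user misses it. Type II (false negative): failing to conclude that an email is spam when it is — a spam email lands in the inbox. Which is costlier depends on domain priorities and is a judgement call rather than a statistical fact.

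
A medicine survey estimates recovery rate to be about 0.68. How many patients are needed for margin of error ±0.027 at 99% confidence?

n = z²p(1-p)/E² = 2.576²×0.68×0.32/0.027² = 1980.7 → n = 1981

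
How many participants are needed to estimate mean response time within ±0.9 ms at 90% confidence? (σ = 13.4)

n = (z*σ/E)² = (1.645×13.4/0.9)² = 599.9 → n = 600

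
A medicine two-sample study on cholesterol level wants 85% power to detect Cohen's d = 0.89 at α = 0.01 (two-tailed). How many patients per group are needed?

z_{α/2} = 2.576, z_β = Φ⁻¹(0.85) = 1.036. For large effect (d = 0.89): n per group = 2(z_{α/2} + z_β)²/d² = 2(2.576 + 1.036)²/0.89² = 32.9 → 33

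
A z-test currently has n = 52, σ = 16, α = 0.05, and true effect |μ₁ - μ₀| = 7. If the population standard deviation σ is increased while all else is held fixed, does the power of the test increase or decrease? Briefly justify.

Power decreases: a larger σ inflates the standard error σ/√n, pulling the sampling distribution under H₁ back toward the critical value.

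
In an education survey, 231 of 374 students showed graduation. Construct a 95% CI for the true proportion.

p̂ = 0.618. CI = p̂ ± z*√(p̂(1-p̂)/n) = (0.568, 0.667)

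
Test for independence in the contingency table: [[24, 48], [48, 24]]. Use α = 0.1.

χ² = 16.0. df = 1, critical = 2.706. Reject H₀. Variables are dependent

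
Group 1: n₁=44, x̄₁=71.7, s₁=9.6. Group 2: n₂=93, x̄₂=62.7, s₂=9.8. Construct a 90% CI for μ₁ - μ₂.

Difference = 9.0. SE = √(9.6²/44 + 9.8²/93) = 1.768. CI = (6.09, 11.91)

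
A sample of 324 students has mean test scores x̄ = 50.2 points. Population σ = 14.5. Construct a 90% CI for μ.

CI = x̄ ± z*(σ/√n) = 50.2 ± 1.645(14.5/√324) = 50.2 ± 1.33 = (48.87, 51.53)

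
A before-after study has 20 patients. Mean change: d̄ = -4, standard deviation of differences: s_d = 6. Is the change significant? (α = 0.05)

t = d̄/(s_d/√n) = -4/(6/√20) = -2.981. df = 19, critical t = ±2.093. Reject H₀.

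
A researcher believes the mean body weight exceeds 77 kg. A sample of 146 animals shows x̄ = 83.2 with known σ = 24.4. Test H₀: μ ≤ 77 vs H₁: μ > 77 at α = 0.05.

z = 3.07. Critical value: 1.645. Reject H₀.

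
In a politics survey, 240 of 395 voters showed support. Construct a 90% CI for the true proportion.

p̂ = 0.608. CI = p̂ ± z*√(p̂(1-p̂)/n) = (0.567, 0.648)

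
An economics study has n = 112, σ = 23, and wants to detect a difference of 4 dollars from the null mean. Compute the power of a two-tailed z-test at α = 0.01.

SE = σ/√n = 23/√112 = 2.173. Non-centrality λ = d/SE = 4/2.173 = 1.841. Power ≈ Φ(λ - z_{α/2}) = Φ(1.841 - 2.576) = Φ(-0.735) = 0.231.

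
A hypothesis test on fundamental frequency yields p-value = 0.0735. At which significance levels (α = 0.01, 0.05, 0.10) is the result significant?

p = 0.0735. Significant at: α = 0.1.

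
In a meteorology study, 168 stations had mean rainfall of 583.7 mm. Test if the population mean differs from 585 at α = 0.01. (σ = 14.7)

z = (x̄ - μ₀)/(σ/√n) = (583.7 - 585)/(14.7/√168) = -1.146. Critical value: ±2.576. Since |-1.146| ≤ 2.576, Fail to reject H₀.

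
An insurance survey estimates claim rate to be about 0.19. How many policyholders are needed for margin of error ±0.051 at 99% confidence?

n = z²p(1-p)/E² = 2.576²×0.19×0.81/0.051² = 392.6 → n = 393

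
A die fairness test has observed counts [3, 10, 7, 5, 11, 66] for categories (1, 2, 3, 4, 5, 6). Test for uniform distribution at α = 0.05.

Expected = 17 each. χ² = Σ(O-E)²/E = 172.118. df = 5, critical value = 11.07. Reject H₀.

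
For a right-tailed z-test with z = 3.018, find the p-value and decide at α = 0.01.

p = P(Z > 3.018) = 1 - Φ(3.018) ≈ 0.0013. Since p < 0.01, reject H₀ (significant) at α = 0.01.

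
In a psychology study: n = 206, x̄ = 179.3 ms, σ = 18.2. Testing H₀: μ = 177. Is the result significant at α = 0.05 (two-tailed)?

z = (179.3 - 177)/(18.2/√206) = 1.814. Since |z| ≤ 1.96, not significant at α = 0.05.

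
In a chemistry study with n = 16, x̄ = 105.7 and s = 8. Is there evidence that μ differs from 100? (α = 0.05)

t = (x̄ - μ₀)/(s/√n) = (105.7 - 100)/(8/√16) = 2.85. df = 15, critical t = ±2.131. Reject H₀.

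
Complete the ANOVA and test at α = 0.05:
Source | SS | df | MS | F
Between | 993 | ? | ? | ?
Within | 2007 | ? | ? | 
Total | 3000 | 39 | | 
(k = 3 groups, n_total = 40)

df_between = 2, df_within = 37. MS_between = 496.5, MS_within = 54.24. F = 9.153, F_crit ≈ 3.252. Reject H₀.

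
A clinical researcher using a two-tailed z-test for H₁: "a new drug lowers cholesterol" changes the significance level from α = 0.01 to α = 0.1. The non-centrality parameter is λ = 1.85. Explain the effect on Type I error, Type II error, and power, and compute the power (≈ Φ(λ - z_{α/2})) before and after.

Increasing α from 0.01 to 0.1:
• Type I error rate increases (α is the Type I rate by definition).
• Critical value moves from z_{α/2} = 2.576 to 1.645, so power = Φ(λ - z_{α/2}) goes from Φ(1.85 - 2.576) = 0.234 to Φ(1.85 - 1.645) = 0.581.
• Type II error rate β = 1 - power therefore decreases (0.766 → 0.419).
Appropriate when false negatives are costly — here, shelving an effective drug — patients miss out on a treatment that would have helped.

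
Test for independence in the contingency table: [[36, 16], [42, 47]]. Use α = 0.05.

χ² = 6.45. df = 1, critical = 3.841. Reject H₀. Variables are dependent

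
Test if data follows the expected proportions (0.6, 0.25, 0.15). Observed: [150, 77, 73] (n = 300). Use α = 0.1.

Expected: [180.0, 75.0, 45.0]. χ² = 22.476. df = 2, critical = 4.605. Reject H₀.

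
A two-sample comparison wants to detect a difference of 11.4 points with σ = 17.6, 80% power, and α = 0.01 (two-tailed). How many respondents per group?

n per group = 2(z_α/2 + z_β)²σ²/d² = 2×(2.576 + 0.84)²×17.6²/11.4² = 55.6 → n = 56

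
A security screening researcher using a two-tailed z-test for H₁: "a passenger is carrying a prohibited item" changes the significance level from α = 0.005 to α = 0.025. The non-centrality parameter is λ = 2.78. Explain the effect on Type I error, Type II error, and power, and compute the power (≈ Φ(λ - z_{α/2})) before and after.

Increasing α from 0.005 to 0.025:
• Type I error rate increases (α is the Type I rate by definition).
• Critical value moves from z_{α/2} = 2.807 to 2.241, so power = Φ(λ - z_{α/2}) goes from Φ(2.78 - 2.807) = 0.489 to Φ(2.78 - 2.241) = 0.705.
• Type II error rate β = 1 - power therefore decreases (0.511 → 0.295).
Appropriate when false negatives are costly — here, letting a prohibited item through — security breach.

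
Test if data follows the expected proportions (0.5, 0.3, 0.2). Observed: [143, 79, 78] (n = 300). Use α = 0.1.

Expected: [150.0, 90.0, 60.0]. χ² = 7.071. df = 2, critical = 4.605. Reject H₀.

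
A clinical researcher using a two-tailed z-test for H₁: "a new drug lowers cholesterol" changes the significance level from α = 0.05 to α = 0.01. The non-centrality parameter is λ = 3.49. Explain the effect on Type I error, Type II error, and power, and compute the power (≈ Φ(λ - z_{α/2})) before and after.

Decreasing α from 0.05 to 0.01:
• Type I error rate decreases (α is the Type I rate by definition).
• Critical value moves from z_{α/2} = 1.96 to 2.576, so power = Φ(λ - z_{α/2}) goes from Φ(3.49 - 1.96) = 0.937 to Φ(3.49 - 2.576) = 0.82.
• Type II error rate β = 1 - power therefore increases (0.063 → 0.18).
Appropriate when false positives are costly — here, approving an ineffective drug — patients take a useless medication and may skip effective alternatives.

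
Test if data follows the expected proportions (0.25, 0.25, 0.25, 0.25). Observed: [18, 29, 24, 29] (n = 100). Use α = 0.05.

Expected: [25.0, 25.0, 25.0, 25.0]. χ² = 3.28. df = 3, critical = 7.815. Fail to reject H₀.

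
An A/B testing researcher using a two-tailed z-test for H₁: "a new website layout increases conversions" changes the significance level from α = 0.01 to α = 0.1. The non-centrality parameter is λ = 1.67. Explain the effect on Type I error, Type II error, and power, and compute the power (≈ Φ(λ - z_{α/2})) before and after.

Increasing α from 0.01 to 0.1:
• Type I error rate increases (α is the Type I rate by definition).
• Critical value moves from z_{α/2} = 2.576 to 1.645, so power = Φ(λ - z_{α/2}) goes from Φ(1.67 - 2.576) = 0.182 to Φ(1.67 - 1.645) = 0.51.
• Type II error rate β = 1 - power therefore decreases (0.818 → 0.49).
Appropriate when false negatives are costly — here, discarding a layout that would have improved conversions — lost revenue.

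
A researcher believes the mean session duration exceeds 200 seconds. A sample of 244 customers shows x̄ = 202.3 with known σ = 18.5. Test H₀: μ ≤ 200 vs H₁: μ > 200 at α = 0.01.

z = 1.942. Critical value: 2.33. Fail to reject H₀.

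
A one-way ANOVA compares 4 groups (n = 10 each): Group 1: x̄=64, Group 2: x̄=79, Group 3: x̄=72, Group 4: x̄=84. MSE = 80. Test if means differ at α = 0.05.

Grand mean = 74.75. SS_between = 2267.5, MS_between = 755.83. F = 9.448, F_crit ≈ 2.866. Reject H₀.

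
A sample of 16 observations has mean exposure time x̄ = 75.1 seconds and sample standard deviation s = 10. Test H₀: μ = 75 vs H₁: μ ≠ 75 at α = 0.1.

t = (x̄ - μ₀)/(s/√n) = (75.1 - 75)/(10/√16) = 0.04. df = 15, critical t = ±1.753. Fail to reject H₀.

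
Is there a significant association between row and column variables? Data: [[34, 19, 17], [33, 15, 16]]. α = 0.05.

χ² = 0.248. df = 2, critical = 5.991. Fail to reject H₀. No evidence of dependence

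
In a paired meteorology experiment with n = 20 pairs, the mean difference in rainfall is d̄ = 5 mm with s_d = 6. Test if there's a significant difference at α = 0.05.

t = d̄/(s_d/√n) = 5/(6/√20) = 3.727. df = 19, critical t = ±2.093. Reject H₀.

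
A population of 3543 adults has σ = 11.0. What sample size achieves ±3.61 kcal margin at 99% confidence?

Without FPC: n₀ = (2.576×11.0/3.61)² = 61.612. With FPC: n = n₀N/(n₀+N-1) = 60.6 → n = 61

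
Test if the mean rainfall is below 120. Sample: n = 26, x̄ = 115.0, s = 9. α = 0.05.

t = (115.0 - 120)/(9/√26) = -2.833, df = 25. Critical t = -1.708. Reject H₀.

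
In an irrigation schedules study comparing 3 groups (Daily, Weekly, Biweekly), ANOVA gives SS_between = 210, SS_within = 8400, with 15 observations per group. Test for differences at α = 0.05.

df_between = 2, df_within = 42. F = MS_between/MS_within = 105.0/200.0 = 0.525. F_crit ≈ 3.22. Fail to reject H₀.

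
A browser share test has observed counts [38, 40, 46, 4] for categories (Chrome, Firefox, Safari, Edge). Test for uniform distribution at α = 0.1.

Expected = 32 each. χ² = Σ(O-E)²/E = 33.75. df = 3, critical value = 6.251. Reject H₀.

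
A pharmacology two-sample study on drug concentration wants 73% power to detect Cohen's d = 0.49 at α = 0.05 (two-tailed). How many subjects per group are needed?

z_{α/2} = 1.96, z_β = Φ⁻¹(0.73) = 0.613. For small effect (d = 0.49): n per group = 2(z_{α/2} + z_β)²/d² = 2(1.96 + 0.613)²/0.49² = 55.1 → 56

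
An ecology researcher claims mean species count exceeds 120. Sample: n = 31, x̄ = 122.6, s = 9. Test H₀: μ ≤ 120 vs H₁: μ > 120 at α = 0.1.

t = (122.6 - 120)/(9/√31) = 1.608, df = 30. Critical t = 1.31. Reject H₀.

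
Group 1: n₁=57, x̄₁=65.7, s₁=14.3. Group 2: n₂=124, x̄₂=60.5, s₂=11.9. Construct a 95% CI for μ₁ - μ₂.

Difference = 5.2. SE = √(14.3²/57 + 11.9²/124) = 2.175. CI = (0.94, 9.46)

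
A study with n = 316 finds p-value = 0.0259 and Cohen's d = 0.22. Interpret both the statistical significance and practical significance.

Statistically significant (p = 0.0259 < 0.05). Cohen's d = 0.22 indicates a small effect size. Both statistical and practical significance should be considered.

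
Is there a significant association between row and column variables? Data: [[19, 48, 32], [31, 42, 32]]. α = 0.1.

χ² = 3.106. df = 2, critical = 4.605. Fail to reject H₀. No evidence of dependence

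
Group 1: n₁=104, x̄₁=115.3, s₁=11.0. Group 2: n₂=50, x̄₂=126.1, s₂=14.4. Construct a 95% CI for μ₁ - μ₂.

Difference = -10.8. SE = √(11.0²/104 + 14.4²/50) = 2.304. CI = (-15.32, -6.28)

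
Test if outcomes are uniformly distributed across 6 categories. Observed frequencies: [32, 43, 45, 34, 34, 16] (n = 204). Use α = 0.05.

Expected = 34 each. χ² = Σ(O-E)²/E = 15.588. df = 5, critical value = 11.07. Reject H₀.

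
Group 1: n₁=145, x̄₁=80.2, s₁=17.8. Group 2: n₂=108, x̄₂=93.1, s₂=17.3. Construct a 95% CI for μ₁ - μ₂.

Difference = -12.9. SE = √(17.8²/145 + 17.3²/108) = 2.226. CI = (-17.26, -8.54)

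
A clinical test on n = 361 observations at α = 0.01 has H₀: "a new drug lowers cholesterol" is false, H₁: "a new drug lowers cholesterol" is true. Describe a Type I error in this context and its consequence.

Type I error: rejecting H₀ when it is true — concluding that a new drug lowers cholesterol when in fact it is not. Consequence: approving an ineffective drug — patients take a useless medication and may skip effective alternatives.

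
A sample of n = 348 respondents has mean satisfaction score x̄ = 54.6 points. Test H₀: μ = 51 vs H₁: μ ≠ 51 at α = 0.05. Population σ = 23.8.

z = (x̄ - μ₀)/(σ/√n) = (54.6 - 51)/(23.8/√348) = 2.822. Critical value: ±1.96. Since |2.822| > 1.96, Reject H₀.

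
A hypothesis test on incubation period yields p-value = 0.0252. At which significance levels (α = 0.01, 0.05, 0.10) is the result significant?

p = 0.0252. Significant at: α = 0.05, 0.1.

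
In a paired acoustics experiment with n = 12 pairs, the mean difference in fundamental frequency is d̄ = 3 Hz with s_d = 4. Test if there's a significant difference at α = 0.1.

t = d̄/(s_d/√n) = 3/(4/√12) = 2.598. df = 11, critical t = ±1.796. Reject H₀.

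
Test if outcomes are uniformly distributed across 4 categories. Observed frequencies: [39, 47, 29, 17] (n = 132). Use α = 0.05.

Expected = 33 each. χ² = Σ(O-E)²/E = 15.273. df = 3, critical value = 7.815. Reject H₀.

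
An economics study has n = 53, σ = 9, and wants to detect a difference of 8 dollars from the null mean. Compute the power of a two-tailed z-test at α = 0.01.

SE = σ/√n = 9/√53 = 1.236. Non-centrality λ = d/SE = 8/1.236 = 6.471. Power ≈ Φ(λ - z_{α/2}) = Φ(6.471 - 2.576) = Φ(3.895) = 1.0.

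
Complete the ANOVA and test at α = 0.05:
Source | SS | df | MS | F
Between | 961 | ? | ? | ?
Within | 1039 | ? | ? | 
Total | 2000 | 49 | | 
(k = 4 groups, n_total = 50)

df_between = 3, df_within = 46. MS_between = 320.33, MS_within = 22.59. F = 14.182, F_crit ≈ 2.807. Reject H₀.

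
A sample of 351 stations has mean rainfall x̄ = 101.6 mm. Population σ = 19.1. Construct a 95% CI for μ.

CI = x̄ ± z*(σ/√n) = 101.6 ± 1.96(19.1/√351) = 101.6 ± 2.0 = (99.6, 103.6)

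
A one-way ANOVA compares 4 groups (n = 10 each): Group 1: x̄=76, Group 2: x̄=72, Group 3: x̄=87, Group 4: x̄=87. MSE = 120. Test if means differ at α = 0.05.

Grand mean = 80.5. SS_between = 1770.0, MS_between = 590.0. F = 4.917, F_crit ≈ 2.866. Reject H₀.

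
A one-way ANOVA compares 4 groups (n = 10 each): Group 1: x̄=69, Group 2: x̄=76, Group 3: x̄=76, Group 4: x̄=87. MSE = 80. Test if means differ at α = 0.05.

Grand mean = 77.0. SS_between = 1660.0, MS_between = 553.33. F = 6.917, F_crit ≈ 2.866. Reject H₀.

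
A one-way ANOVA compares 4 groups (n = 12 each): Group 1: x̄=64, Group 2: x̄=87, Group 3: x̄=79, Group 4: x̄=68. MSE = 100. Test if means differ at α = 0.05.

Grand mean = 74.5. SS_between = 3948.0, MS_between = 1316.0. F = 13.16, F_crit ≈ 2.816. Reject H₀.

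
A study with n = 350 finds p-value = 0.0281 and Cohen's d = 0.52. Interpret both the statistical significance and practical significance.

Statistically significant (p = 0.0281 < 0.05). Cohen's d = 0.52 indicates a medium effect size. Both statistical and practical significance should be considered.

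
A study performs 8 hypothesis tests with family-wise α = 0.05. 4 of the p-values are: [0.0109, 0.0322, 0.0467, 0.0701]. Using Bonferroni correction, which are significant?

Bonferroni α = 0.05/8 = 0.00625. None of the given p-values are significant.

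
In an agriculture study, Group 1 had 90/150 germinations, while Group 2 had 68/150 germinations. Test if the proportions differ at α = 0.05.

p̂₁ = 0.6, p̂₂ = 0.453, pooled p̂ = 0.527. z = 2.544. Critical: ±1.96. Reject H₀.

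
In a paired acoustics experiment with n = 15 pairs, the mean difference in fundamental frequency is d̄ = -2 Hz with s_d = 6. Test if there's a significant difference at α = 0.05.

t = d̄/(s_d/√n) = -2/(6/√15) = -1.291. df = 14, critical t = ±2.145. Fail to reject H₀.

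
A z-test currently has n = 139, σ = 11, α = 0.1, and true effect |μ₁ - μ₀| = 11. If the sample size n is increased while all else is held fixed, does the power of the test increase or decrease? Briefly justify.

Power increases: a larger n shrinks the standard error σ/√n, moving the sampling distribution under H₁ further from the critical value.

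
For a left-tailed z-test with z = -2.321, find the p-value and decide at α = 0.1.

p = P(Z < -2.321) = Φ(-2.321) ≈ 0.0101. Since p < 0.1, reject H₀ (significant) at α = 0.1.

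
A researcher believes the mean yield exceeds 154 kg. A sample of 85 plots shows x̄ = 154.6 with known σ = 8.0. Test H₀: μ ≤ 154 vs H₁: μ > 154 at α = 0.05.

z = 0.691. Critical value: 1.645. Fail to reject H₀.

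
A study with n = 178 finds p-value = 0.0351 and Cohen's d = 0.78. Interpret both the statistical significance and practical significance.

Statistically significant (p = 0.0351 < 0.05). Cohen's d = 0.78 indicates a medium effect size. Both statistical and practical significance should be considered.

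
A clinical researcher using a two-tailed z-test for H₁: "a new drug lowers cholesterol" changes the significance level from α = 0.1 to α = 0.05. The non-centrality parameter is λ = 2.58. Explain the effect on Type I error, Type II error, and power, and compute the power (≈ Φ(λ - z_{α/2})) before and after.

Decreasing α from 0.1 to 0.05:
• Type I error rate decreases (α is the Type I rate by definition).
• Critical value moves from z_{α/2} = 1.645 to 1.96, so power = Φ(λ - z_{α/2}) goes from Φ(2.58 - 1.645) = 0.825 to Φ(2.58 - 1.96) = 0.732.
• Type II error rate β = 1 - power therefore increases (0.175 → 0.268).
Appropriate when false positives are costly — here, approving an ineffective drug — patients take a useless medication and may skip effective alternatives.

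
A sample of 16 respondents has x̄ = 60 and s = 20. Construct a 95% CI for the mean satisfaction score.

CI = x̄ ± t*(s/√n) = 60 ± 2.131(20/√16) = (49.34, 70.66)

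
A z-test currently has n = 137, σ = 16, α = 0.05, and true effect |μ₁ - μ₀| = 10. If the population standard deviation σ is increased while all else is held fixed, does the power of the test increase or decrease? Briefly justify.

Power decreases: a larger σ inflates the standard error σ/√n, pulling the sampling distribution under H₁ back toward the critical value.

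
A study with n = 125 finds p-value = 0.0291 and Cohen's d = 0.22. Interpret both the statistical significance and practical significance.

Statistically significant (p = 0.0291 < 0.05). Cohen's d = 0.22 indicates a small effect size. Both statistical and practical significance should be considered.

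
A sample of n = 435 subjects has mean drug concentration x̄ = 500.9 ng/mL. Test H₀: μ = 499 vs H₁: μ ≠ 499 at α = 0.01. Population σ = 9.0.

z = (x̄ - μ₀)/(σ/√n) = (500.9 - 499)/(9.0/√435) = 4.403. Critical value: ±2.576. Since |4.403| > 2.576, Reject H₀.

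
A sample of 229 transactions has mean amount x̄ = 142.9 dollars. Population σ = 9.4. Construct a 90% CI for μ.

CI = x̄ ± z*(σ/√n) = 142.9 ± 1.645(9.4/√229) = 142.9 ± 1.02 = (141.88, 143.92)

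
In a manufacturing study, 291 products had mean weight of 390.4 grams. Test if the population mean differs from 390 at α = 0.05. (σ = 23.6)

z = (x̄ - μ₀)/(σ/√n) = (390.4 - 390)/(23.6/√291) = 0.289. Critical value: ±1.96. Since |0.289| ≤ 1.96, Fail to reject H₀.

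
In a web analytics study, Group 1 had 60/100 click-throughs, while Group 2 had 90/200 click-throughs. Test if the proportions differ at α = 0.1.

p̂₁ = 0.6, p̂₂ = 0.45, pooled p̂ = 0.5. z = 2.449. Critical: ±1.645. Reject H₀.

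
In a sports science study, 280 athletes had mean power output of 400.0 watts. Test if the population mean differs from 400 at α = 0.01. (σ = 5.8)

z = (x̄ - μ₀)/(σ/√n) = (400.0 - 400)/(5.8/√280) = 0.0. Critical value: ±2.576. Since |0.0| ≤ 2.576, Fail to reject H₀.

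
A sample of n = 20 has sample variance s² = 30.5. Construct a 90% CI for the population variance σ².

df = 19. χ²_{0.05} = 30.144, χ²_{0.95} = 10.117. CI for σ² = ((n-1)s²/χ²_{α/2}, (n-1)s²/χ²_{1-α/2}) = (19·30.5/30.144, 19·30.5/10.117) = (19.22, 57.28)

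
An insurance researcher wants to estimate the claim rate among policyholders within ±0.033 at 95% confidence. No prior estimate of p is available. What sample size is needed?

Conservative approach: use p = 0.5 (maximizes p(1-p) = 0.25). n = z²(0.25)/E² = 1.96²×0.25/0.033² = 881.9 → n = 882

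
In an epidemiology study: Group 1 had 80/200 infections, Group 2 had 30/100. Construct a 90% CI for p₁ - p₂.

p̂₁ = 0.4, p̂₂ = 0.3. Difference = 0.1. CI = (0.006, 0.194)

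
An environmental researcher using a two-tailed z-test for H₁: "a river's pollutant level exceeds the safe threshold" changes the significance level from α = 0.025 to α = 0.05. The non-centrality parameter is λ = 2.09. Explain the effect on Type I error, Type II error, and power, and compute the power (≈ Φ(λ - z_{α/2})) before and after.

Increasing α from 0.025 to 0.05:
• Type I error rate increases (α is the Type I rate by definition).
• Critical value moves from z_{α/2} = 2.241 to 1.96, so power = Φ(λ - z_{α/2}) goes from Φ(2.09 - 2.241) = 0.44 to Φ(2.09 - 1.96) = 0.552.
• Type II error rate β = 1 - power therefore decreases (0.56 → 0.448).
Appropriate when false negatives are costly — here, allowing unsafe pollution to continue.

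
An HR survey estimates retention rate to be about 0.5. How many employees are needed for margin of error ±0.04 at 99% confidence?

n = z²p(1-p)/E² = 2.576²×0.5×0.5/0.04² = 1036.8 → n = 1037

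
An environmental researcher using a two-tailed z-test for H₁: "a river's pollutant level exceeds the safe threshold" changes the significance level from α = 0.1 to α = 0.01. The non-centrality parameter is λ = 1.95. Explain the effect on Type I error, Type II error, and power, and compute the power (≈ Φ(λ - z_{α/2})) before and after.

Decreasing α from 0.1 to 0.01:
• Type I error rate decreases (α is the Type I rate by definition).
• Critical value moves from z_{α/2} = 1.645 to 2.576, so power = Φ(λ - z_{α/2}) goes from Φ(1.95 - 1.645) = 0.62 to Φ(1.95 - 2.576) = 0.266.
• Type II error rate β = 1 - power therefore increases (0.38 → 0.734).
Appropriate when false positives are costly — here, shutting down a compliant factory unnecessarily.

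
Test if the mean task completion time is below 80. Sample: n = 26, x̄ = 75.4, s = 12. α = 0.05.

t = (75.4 - 80)/(12/√26) = -1.955, df = 25. Critical t = -1.708. Reject H₀.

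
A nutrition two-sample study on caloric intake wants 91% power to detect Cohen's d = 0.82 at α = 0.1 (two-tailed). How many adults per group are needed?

z_{α/2} = 1.645, z_β = Φ⁻¹(0.91) = 1.341. For large effect (d = 0.82): n per group = 2(z_{α/2} + z_β)²/d² = 2(1.645 + 1.341)²/0.82² = 26.5 → 27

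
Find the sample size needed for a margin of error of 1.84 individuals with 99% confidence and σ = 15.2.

n = (z*σ/E)² = (2.576×15.2/1.84)² = 452.8 → n = 453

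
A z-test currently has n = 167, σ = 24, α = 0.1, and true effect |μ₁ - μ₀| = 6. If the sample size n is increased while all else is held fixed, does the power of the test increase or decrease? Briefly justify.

Power increases: a larger n shrinks the standard error σ/√n, moving the sampling distribution under H₁ further from the critical value.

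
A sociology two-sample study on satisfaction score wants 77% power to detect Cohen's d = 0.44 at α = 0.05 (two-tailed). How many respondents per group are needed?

z_{α/2} = 1.96, z_β = Φ⁻¹(0.77) = 0.739. For small effect (d = 0.44): n per group = 2(z_{α/2} + z_β)²/d² = 2(1.96 + 0.739)²/0.44² = 75.3 → 76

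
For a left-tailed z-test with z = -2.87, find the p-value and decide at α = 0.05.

p = P(Z < -2.87) = Φ(-2.87) ≈ 0.0021. Since p < 0.05, reject H₀ (significant) at α = 0.05.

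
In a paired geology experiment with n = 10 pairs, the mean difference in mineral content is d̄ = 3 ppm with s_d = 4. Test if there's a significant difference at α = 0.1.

t = d̄/(s_d/√n) = 3/(4/√10) = 2.372. df = 9, critical t = ±1.833. Reject H₀.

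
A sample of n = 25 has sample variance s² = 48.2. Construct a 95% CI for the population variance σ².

df = 24. χ²_{0.025} = 39.364, χ²_{0.975} = 12.401. CI for σ² = ((n-1)s²/χ²_{α/2}, (n-1)s²/χ²_{1-α/2}) = (24·48.2/39.364, 24·48.2/12.401) = (29.39, 93.28)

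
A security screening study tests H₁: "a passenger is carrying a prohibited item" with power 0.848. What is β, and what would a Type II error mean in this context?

β = 1 - power = 1 - 0.848 = 0.152. A Type II error is failing to reject H₀ when H₀ is false (false negative) — here, failing to conclude that a passenger is carrying a prohibited item when in fact it is true. Consequence: letting a prohibited item through — security breach.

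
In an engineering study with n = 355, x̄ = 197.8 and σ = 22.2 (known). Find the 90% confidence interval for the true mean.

CI = x̄ ± z*(σ/√n) = 197.8 ± 1.645(22.2/√355) = 197.8 ± 1.94 = (195.86, 199.74)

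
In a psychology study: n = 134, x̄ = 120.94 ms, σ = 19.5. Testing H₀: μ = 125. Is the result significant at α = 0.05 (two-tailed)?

z = (120.94 - 125)/(19.5/√134) = -2.41. Since |z| > 1.96, significant at α = 0.05.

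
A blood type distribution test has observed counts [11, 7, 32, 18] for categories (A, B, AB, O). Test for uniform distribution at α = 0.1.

Expected = 17 each. χ² = Σ(O-E)²/E = 21.294. df = 3, critical value = 6.251. Reject H₀.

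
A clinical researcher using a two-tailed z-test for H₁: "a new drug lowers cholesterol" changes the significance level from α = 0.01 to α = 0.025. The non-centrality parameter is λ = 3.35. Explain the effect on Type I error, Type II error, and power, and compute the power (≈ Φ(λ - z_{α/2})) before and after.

Increasing α from 0.01 to 0.025:
• Type I error rate increases (α is the Type I rate by definition).
• Critical value moves from z_{α/2} = 2.576 to 2.241, so power = Φ(λ - z_{α/2}) goes from Φ(3.35 - 2.576) = 0.781 to Φ(3.35 - 2.241) = 0.866.
• Type II error rate β = 1 - power therefore decreases (0.219 → 0.134).
Appropriate when false negatives are costly — here, shelving an effective drug — patients miss out on a treatment that would have helped.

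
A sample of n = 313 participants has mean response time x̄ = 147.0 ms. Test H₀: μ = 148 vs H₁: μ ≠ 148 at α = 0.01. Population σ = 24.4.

z = (x̄ - μ₀)/(σ/√n) = (147.0 - 148)/(24.4/√313) = -0.725. Critical value: ±2.576. Since |-0.725| ≤ 2.576, Fail to reject H₀.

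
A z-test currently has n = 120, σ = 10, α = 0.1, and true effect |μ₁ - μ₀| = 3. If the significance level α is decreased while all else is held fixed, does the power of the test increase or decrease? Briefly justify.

Power decreases: a smaller α raises the critical value, so less of the H₁ sampling distribution falls in the rejection region.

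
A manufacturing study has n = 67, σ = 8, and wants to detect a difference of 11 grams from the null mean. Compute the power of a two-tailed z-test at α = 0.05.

SE = σ/√n = 8/√67 = 0.977. Non-centrality λ = d/SE = 11/0.977 = 11.255. Power ≈ Φ(λ - z_{α/2}) = Φ(11.255 - 1.96) = Φ(9.295) = 1.0.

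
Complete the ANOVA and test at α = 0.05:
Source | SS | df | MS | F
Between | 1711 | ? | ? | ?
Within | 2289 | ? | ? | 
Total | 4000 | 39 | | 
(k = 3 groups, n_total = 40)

df_between = 2, df_within = 37. MS_between = 855.5, MS_within = 61.86. F = 13.829, F_crit ≈ 3.252. Reject H₀.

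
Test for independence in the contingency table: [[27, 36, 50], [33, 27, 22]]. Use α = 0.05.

χ² = 8.05. df = 2, critical = 5.991. Reject H₀. Variables are dependent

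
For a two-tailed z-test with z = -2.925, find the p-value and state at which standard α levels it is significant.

p = 2·P(Z > |-2.925|) = 2·(1 - Φ(2.925)) ≈ 0.0034. Significant at α = 0.1; Significant at α = 0.05; Significant at α = 0.01.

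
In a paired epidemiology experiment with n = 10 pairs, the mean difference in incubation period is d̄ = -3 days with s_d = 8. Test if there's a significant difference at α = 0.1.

t = d̄/(s_d/√n) = -3/(8/√10) = -1.186. df = 9, critical t = ±1.833. Fail to reject H₀.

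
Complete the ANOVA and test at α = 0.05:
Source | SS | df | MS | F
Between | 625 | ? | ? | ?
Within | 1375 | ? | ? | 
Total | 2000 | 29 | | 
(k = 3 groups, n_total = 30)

df_between = 2, df_within = 27. MS_between = 312.5, MS_within = 50.93. F = 6.136, F_crit ≈ 3.354. Reject H₀.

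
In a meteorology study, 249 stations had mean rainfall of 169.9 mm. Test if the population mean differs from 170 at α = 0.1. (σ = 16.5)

z = (x̄ - μ₀)/(σ/√n) = (169.9 - 170)/(16.5/√249) = -0.096. Critical value: ±1.645. Since |-0.096| ≤ 1.645, Fail to reject H₀.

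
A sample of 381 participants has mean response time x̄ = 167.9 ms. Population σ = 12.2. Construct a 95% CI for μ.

CI = x̄ ± z*(σ/√n) = 167.9 ± 1.96(12.2/√381) = 167.9 ± 1.23 = (166.67, 169.13)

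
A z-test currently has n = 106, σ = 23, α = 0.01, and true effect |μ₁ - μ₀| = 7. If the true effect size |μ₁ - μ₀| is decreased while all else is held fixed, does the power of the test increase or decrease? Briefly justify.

Power decreases: a smaller true effect decreases the non-centrality λ = |μ₁ - μ₀|/(σ/√n).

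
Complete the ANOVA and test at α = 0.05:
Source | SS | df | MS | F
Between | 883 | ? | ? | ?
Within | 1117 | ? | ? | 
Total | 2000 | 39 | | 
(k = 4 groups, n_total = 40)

df_between = 3, df_within = 36. MS_between = 294.33, MS_within = 31.03. F = 9.486, F_crit ≈ 2.866. Reject H₀.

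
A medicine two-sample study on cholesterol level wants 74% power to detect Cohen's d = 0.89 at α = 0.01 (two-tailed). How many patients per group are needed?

z_{α/2} = 2.576, z_β = Φ⁻¹(0.74) = 0.643. For large effect (d = 0.89): n per group = 2(z_{α/2} + z_β)²/d² = 2(2.576 + 0.643)²/0.89² = 26.2 → 27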